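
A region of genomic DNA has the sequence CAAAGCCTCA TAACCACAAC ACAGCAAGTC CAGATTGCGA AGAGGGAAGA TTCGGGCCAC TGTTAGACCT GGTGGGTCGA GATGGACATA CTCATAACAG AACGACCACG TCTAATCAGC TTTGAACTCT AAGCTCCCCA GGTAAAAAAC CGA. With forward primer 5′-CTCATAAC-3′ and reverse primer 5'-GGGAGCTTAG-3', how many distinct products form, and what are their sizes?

Two products: 132 bp, 48 bp

The forward primer CTCATAAC matches the top strand at positions 7–14, 91–98.
The reverse primer's reverse complement is CTAAGCTCCC, matching at positions 129–138.
Each forward site pairs with the reverse site to give a product ending at position 138: sizes 132, 48 bp.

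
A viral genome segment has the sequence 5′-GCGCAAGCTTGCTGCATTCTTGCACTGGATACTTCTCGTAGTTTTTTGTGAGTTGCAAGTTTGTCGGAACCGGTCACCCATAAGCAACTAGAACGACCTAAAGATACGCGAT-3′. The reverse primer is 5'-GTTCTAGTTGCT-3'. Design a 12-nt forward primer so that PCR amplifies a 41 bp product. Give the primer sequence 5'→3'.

5'-TGCAAGTTTGTC-3'

The reverse primer's reverse complement AGCAACTAGAAC matches the template at positions 83–94, so the product ends at position 94.
A 41 bp product then starts at position 94 − 41 + 1 = 54.
The forward primer is identical to the top strand there: TGCAAGTTTGTC.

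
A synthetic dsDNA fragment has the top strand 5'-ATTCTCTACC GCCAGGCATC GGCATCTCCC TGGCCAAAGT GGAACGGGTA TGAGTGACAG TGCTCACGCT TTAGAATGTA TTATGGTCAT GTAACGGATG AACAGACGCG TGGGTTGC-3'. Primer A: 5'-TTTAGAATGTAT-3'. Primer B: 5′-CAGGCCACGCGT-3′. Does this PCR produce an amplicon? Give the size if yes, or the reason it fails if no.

No product — primer B has no binding site in the template.

Primer B (CAGGCCACGCGT) does not match the top strand, and its reverse complement ACGCGTGGCCTG does not match either.
With no annealing site for primer B, no amplification occurs.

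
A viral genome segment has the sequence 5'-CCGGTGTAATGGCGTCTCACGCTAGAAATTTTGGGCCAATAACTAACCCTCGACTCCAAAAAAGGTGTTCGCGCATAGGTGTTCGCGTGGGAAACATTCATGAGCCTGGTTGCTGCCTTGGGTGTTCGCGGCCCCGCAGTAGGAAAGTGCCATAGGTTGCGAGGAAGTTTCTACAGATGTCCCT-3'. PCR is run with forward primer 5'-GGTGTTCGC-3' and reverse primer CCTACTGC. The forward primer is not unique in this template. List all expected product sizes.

The forward primer GGTGTTCGC matches the top strand at positions 64–72, 78–86, 121–129.
The reverse primer's reverse complement is GCAGTAGG, matching at positions 136–143.
Each forward site pairs with the reverse site to give a product ending at position 143: sizes 80, 66, 23 bp.

80 bp, 66 bp, 23 bp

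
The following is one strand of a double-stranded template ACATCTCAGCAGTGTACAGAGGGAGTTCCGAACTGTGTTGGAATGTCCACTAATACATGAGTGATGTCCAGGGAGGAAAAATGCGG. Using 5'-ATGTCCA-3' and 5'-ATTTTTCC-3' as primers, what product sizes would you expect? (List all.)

The forward primer ATGTCCA matches the top strand at positions 43–49, 64–70.
The reverse primer's reverse complement is GGAAAAAT, matching at positions 75–82.
Each forward site pairs with the reverse site to give a product ending at position 82: sizes 40, 19 bp.

40 bp, 19 bp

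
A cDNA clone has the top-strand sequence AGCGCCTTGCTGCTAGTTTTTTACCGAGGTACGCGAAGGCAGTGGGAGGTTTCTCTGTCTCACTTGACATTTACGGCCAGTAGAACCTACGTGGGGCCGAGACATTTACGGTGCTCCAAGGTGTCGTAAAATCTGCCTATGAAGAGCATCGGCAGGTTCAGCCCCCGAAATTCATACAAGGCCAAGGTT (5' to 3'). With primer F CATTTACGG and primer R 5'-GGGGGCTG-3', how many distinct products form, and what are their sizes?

Two products: 99 bp, 64 bp

The forward primer CATTTACGG matches the top strand at positions 68–76, 103–111.
The reverse primer's reverse complement is CAGCCCCC, matching at positions 159–166.
Each forward site pairs with the reverse site to give a product ending at position 166: sizes 99, 64 bp.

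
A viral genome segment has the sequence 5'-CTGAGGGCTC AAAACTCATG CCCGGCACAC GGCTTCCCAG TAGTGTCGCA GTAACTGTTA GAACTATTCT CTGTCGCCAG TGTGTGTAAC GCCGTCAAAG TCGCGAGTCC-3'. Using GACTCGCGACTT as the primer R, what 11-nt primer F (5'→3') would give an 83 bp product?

The reverse primer's reverse complement AAGTCGCGAGTC matches the template at positions 98–109, so the product ends at position 109.
An 83 bp product then starts at position 109 − 83 + 1 = 27.
The forward primer is identical to the top strand there: ACACGGCTTCC.

5'-ACACGGCTTCC-3'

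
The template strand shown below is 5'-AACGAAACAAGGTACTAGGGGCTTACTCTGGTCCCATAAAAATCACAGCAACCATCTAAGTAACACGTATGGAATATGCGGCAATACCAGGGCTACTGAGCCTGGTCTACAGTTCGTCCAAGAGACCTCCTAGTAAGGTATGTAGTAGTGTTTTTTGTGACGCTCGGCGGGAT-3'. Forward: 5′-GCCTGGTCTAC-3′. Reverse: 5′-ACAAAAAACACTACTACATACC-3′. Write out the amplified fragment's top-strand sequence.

5'-GCCTGGTCTACAGTTCGTCCAAGAGACCTCCTAGTAAGGTATGTAGTAGTGTTTTTTGT-3'

Forward primer GCCTGGTCTAC is found on the top strand at positions 100–110.
The reverse primer's reverse complement is GGTATGTAGTAGTGTTTTTTGT, which matches the template at positions 137–158.
The product is the template from position 100 through 158 (59 bp).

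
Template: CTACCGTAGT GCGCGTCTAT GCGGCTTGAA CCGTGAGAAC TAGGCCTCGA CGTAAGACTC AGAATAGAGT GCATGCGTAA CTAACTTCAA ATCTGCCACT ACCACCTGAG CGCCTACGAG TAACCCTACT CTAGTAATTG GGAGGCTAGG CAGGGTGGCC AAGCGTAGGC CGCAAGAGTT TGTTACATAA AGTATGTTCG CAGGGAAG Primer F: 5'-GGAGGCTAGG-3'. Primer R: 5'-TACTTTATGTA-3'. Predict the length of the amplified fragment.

Scanning the template, GGAGGCTAGG occurs at positions 141–150; this primer anneals to the bottom strand there with its 3' end pointing downstream.
The reverse primer's reverse complement is TACATAAAGTA, which matches the template at positions 184–194.
The product runs from position 141 to position 194, so its length is 194 − 141 + 1 = 54 bp.

54 bp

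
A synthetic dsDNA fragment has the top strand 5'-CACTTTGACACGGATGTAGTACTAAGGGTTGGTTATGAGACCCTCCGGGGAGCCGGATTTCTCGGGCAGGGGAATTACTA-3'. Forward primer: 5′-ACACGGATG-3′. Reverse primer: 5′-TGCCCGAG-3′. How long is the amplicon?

Scanning the template, ACACGGATG occurs at positions 8–16; this primer anneals to the bottom strand there with its 3' end pointing downstream.
Taking the reverse complement of TGCCCGAG gives CTCGGGCA, found at positions 61–68 on the template; the primer anneals here to the top strand with its 3' end pointing upstream.
The product runs from position 8 to position 68, so its length is 68 − 8 + 1 = 61 bp.

61 bp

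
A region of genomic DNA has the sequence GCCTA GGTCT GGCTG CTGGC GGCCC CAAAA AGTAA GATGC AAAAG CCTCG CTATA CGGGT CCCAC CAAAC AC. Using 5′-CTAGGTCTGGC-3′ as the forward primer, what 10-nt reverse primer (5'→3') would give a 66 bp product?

5'-TTGGTGGGAC-3'

The forward primer binds at positions 3–13, so a 66 bp product ends at position 3 + 66 − 1 = 68.
The reverse primer anneals to the top strand over positions 59–68, i.e. to GTCCCACCAA.
Its sequence written 5'→3' is the reverse complement: TTGGTGGGAC.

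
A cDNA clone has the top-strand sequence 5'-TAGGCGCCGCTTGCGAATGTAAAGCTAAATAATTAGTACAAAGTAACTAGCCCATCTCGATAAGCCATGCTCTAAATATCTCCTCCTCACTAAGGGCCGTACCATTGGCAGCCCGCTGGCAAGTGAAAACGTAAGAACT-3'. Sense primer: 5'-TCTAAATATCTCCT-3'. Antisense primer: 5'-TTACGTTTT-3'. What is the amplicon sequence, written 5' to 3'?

5'-TCTAAATATCTCCTCCTCACTAAGGGCCGTACCATTGGCAGCCCGCTGGCAAGTGAAAACGTAA-3'

Forward primer TCTAAATATCTCCT is found on the top strand at positions 71–84.
Taking the reverse complement of TTACGTTTT gives AAAACGTAA, found at positions 126–134 on the template; the primer anneals here to the top strand with its 3' end pointing upstream.
The product is the template from position 71 through 134 (64 bp).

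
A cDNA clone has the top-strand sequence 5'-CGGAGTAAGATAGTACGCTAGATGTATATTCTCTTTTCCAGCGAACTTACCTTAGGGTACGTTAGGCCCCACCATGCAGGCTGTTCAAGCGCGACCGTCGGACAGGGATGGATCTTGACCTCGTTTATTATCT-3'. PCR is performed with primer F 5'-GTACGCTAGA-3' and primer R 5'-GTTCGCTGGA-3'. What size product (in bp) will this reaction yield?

The forward primer matches the template at positions 13–22.
The reverse primer's reverse complement is TCCAGCGAAC, which matches the template at positions 37–46.
Product length = (reverse-primer end) − (forward-primer start) + 1 = 46 − 13 + 1 = 34 bp.

34 bp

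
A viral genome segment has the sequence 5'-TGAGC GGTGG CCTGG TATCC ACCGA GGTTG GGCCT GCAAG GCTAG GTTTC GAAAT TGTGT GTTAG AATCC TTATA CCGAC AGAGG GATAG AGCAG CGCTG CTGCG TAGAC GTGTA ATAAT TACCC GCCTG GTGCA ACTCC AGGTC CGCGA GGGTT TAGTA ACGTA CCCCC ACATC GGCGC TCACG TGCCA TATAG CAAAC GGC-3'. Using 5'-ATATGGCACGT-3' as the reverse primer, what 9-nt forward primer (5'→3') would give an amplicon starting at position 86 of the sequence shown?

The reverse primer's reverse complement ACGTGCCATAT matches the template at positions 183–193; the product starts at position 86.
The forward primer is identical to the top strand over positions 86–94: GATAGAGCA.

5'-GATAGAGCA-3'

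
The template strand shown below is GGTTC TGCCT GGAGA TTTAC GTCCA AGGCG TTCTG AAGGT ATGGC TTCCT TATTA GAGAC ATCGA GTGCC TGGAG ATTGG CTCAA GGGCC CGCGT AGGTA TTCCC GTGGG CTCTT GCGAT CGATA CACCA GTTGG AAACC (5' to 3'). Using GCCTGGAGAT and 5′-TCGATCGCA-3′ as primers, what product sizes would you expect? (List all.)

The forward primer GCCTGGAGAT matches the top strand at positions 7–16, 68–77.
The reverse primer's reverse complement is TGCGATCGA, matching at positions 115–123.
Each forward site pairs with the reverse site to give a product ending at position 123: sizes 117, 56 bp.

117 bp, 56 bp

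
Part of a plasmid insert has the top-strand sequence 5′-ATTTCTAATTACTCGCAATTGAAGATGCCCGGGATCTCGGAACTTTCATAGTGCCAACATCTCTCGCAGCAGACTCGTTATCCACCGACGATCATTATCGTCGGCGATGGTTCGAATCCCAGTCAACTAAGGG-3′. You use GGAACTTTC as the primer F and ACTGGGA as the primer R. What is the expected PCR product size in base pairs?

The forward primer matches the template at positions 39–47.
Reverse complement of the reverse primer: TCCCAGT. This occurs on the top strand at positions 117–123.
Product length = (reverse-primer end) − (forward-primer start) + 1 = 123 − 39 + 1 = 85 bp.

85 bp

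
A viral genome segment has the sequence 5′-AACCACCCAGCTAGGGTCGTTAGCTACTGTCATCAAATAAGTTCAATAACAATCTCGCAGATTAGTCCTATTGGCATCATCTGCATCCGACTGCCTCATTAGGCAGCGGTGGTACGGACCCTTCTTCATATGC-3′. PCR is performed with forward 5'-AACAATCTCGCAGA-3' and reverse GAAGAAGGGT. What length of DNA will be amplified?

80 bp

The forward primer matches the template at positions 48–61.
The reverse primer's reverse complement is ACCCTTCTTC, which matches the template at positions 118–127.
Product length = (reverse-primer end) − (forward-primer start) + 1 = 127 − 48 + 1 = 80 bp.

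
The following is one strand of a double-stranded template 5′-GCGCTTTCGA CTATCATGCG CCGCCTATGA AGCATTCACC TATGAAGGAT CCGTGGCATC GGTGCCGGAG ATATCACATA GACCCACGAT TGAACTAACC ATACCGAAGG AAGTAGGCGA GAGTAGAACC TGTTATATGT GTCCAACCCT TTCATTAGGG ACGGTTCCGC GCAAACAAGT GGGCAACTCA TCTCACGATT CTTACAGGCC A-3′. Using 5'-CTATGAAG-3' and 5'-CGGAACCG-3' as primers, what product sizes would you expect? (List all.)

The forward primer CTATGAAG matches the top strand at positions 25–32, 40–47.
The reverse primer's reverse complement is CGGTTCCG, matching at positions 162–169.
Each forward site pairs with the reverse site to give a product ending at position 169: sizes 145, 130 bp.

145 bp, 130 bp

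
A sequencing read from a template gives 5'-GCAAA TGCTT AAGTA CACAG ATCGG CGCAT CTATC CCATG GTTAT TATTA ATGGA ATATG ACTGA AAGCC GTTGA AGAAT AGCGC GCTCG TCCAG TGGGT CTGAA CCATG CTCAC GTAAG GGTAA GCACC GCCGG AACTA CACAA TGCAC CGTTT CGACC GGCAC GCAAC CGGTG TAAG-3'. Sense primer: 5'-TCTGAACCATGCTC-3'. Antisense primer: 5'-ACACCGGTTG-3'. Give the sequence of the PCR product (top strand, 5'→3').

The forward primer matches the template at positions 100–113.
Taking the reverse complement of ACACCGGTTG gives CAACCGGTGT, found at positions 167–176 on the template; the primer anneals here to the top strand with its 3' end pointing upstream.
The product is the template from position 100 through 176 (77 bp).

5'-TCTGAACCATGCTCACGTAAGGGTAAGCACCGCCGGAACTACACAATGCACCGTTTCGACCGGCACGCAACCGGTGT-3'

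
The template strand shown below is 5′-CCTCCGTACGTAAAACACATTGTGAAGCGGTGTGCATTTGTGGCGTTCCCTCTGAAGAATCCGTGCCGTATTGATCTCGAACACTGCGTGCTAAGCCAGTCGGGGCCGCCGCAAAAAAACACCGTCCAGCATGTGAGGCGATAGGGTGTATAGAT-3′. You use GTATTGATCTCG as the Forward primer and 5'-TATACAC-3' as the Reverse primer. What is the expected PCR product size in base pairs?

Forward primer GTATTGATCTCG is found on the top strand at positions 68–79.
Taking the reverse complement of TATACAC gives GTGTATA, found at positions 146–152 on the template; the primer anneals here to the top strand with its 3' end pointing upstream.
The product runs from position 68 to position 152, so its length is 152 − 68 + 1 = 85 bp.

85 bp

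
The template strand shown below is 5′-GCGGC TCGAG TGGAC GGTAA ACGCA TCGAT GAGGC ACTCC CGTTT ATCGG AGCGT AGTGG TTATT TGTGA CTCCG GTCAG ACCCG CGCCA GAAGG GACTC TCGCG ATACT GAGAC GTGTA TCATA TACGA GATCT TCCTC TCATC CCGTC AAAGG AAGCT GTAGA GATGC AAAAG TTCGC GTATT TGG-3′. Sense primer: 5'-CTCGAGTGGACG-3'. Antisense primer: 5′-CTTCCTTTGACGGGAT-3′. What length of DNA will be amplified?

154 bp

Forward primer CTCGAGTGGACG is found on the top strand at positions 5–16.
Taking the reverse complement of CTTCCTTTGACGGGAT gives ATCCCGTCAAAGGAAG, found at positions 143–158 on the template; the primer anneals here to the top strand with its 3' end pointing upstream.
Product length = (reverse-primer end) − (forward-primer start) + 1 = 158 − 5 + 1 = 154 bp.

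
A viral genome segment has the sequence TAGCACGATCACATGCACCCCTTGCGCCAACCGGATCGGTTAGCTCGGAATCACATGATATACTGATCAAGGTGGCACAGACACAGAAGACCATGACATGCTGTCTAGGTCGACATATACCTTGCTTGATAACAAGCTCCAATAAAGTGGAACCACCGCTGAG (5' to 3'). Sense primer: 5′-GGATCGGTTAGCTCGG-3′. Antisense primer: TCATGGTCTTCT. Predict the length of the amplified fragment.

64 bp

The forward primer matches the template at positions 33–48.
Reverse complement of the reverse primer: AGAAGACCATGA. This occurs on the top strand at positions 85–96.
Product length = (reverse-primer end) − (forward-primer start) + 1 = 96 − 33 + 1 = 64 bp.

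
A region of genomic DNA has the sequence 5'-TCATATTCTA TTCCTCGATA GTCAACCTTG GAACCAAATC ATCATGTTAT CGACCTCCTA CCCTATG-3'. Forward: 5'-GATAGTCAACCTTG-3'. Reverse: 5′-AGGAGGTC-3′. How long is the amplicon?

43 bp

Scanning the template, GATAGTCAACCTTG occurs at positions 17–30; this primer anneals to the bottom strand there with its 3' end pointing downstream.
Reverse complement of the reverse primer: GACCTCCT. This occurs on the top strand at positions 52–59.
Amplicon spans positions 17–59: 43 bp.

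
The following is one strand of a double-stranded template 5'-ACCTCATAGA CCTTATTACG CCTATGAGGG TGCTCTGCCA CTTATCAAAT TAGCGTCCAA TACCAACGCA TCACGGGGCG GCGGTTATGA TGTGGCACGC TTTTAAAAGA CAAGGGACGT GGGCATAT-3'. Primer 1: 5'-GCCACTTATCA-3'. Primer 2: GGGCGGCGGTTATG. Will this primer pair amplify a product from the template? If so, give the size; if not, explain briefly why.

Primer 1 (GCCACTTATCA) matches the top strand at positions 37–47 (3' end points downstream).
Primer 2 (GGGCGGCGGTTATG) also matches the top strand directly, at positions 76–89 — its reverse complement CATAACCGCCGCCC is not present.
Both primers anneal to the bottom strand with 3' ends pointing the same way, so neither can prime synthesis back toward the other.

No product — both primers anneal to the same strand and extend in the same direction.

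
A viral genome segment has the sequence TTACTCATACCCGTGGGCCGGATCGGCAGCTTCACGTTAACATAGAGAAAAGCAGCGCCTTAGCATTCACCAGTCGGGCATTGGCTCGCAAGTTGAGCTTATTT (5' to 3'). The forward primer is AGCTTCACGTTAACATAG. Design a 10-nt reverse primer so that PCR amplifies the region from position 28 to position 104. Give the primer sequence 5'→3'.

5'-AAATAAGCTC-3'

The product's 3' end on the top strand is position 104.
The reverse primer anneals to the top strand over positions 95–104, i.e. to GAGCTTATTT.
Its sequence written 5'→3' is the reverse complement: AAATAAGCTC.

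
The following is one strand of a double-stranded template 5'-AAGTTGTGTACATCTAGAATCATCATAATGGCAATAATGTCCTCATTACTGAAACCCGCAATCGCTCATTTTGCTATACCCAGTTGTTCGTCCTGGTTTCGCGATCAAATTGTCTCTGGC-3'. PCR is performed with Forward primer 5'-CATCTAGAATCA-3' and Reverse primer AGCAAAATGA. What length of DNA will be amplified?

The forward primer matches the template at positions 11–22.
The reverse primer's reverse complement is TCATTTTGCT, which matches the template at positions 66–75.
Product length = (reverse-primer end) − (forward-primer start) + 1 = 75 − 11 + 1 = 65 bp.

65 bp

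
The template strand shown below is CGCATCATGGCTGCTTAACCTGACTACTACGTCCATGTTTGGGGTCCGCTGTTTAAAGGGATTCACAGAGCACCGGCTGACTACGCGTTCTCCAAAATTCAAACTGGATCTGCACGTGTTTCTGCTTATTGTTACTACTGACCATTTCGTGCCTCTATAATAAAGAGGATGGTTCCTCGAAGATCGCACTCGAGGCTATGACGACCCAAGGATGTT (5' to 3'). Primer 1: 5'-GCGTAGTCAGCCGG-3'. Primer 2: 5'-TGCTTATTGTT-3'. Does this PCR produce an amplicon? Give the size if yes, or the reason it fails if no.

No product — the primers' 3' ends point away from each other.

Primer 1 (GCGTAGTCAGCCGG) has reverse complement CCGGCTGACTACGC, which matches the top strand at positions 73–86; primer 1 anneals to the top strand there with its 3' end pointing upstream toward position 73.
Primer 2 (TGCTTATTGTT) matches the top strand directly at positions 123–133; it anneals to the bottom strand with its 3' end pointing downstream toward position 133.
The 3' ends diverge (primer 1 extends toward position 1, primer 2 toward position 216), so the primers never converge on a shared product.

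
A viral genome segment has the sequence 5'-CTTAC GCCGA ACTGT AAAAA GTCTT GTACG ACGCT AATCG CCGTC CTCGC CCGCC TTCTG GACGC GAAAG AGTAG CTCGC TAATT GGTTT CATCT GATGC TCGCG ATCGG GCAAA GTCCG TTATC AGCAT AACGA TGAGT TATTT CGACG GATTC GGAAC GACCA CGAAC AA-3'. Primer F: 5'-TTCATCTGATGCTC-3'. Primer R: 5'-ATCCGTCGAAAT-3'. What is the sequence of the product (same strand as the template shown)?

5'-TTCATCTGATGCTCGCGATCGGGCAAAGTCCGTTATCAGCATAACGATGAGTTATTTCGACGGAT-3'

The forward primer matches the template at positions 89–102.
Taking the reverse complement of ATCCGTCGAAAT gives ATTTCGACGGAT, found at positions 142–153 on the template; the primer anneals here to the top strand with its 3' end pointing upstream.
The product is the template from position 89 through 153 (65 bp).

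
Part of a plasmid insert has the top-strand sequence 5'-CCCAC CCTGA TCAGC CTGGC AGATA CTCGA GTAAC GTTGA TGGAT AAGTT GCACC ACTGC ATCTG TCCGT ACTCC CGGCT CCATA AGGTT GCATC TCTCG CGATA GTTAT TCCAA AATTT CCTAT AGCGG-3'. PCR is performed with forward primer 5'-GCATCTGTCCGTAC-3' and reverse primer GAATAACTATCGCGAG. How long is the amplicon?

54 bp

Scanning the template, GCATCTGTCCGTAC occurs at positions 59–72; this primer anneals to the bottom strand there with its 3' end pointing downstream.
The reverse primer's reverse complement is CTCGCGATAGTTATTC, which matches the template at positions 97–112.
The product runs from position 59 to position 112, so its length is 112 − 59 + 1 = 54 bp.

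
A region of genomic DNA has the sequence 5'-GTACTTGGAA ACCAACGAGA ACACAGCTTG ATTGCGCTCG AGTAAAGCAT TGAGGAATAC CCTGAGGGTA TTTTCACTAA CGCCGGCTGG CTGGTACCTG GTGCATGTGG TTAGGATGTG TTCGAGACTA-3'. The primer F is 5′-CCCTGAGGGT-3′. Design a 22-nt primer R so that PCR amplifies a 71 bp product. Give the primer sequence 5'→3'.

The forward primer binds at positions 60–69, so a 71 bp product ends at position 60 + 71 − 1 = 130.
The reverse primer anneals to the top strand over positions 109–130, i.e. to GGTTAGGATGTGTTCGAGACTA.
Its sequence written 5'→3' is the reverse complement: TAGTCTCGAACACATCCTAACC.

5'-TAGTCTCGAACACATCCTAACC-3'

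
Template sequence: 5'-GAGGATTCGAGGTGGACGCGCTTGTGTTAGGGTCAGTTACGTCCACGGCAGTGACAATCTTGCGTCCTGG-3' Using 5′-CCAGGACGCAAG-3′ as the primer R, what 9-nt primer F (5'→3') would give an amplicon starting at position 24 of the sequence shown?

The reverse primer's reverse complement CTTGCGTCCTGG matches the template at positions 59–70; the product starts at position 24.
The forward primer is identical to the top strand over positions 24–32: GTGTTAGGG.

5'-GTGTTAGGG-3'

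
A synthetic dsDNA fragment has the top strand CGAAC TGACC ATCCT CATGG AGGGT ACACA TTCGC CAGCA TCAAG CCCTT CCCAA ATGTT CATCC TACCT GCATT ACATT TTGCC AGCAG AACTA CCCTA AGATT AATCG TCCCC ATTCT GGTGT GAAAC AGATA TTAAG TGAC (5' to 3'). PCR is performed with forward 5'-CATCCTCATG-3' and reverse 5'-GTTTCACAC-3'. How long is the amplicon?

121 bp

The forward primer matches the template at positions 10–19.
The reverse primer's reverse complement is GTGTGAAAC, which matches the template at positions 122–130.
Product length = (reverse-primer end) − (forward-primer start) + 1 = 130 − 10 + 1 = 121 bp.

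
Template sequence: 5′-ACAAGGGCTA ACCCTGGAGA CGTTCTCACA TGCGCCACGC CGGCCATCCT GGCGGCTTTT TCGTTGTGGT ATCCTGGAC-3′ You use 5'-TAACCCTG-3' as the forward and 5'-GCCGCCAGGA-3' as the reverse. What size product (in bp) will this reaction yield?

Forward primer TAACCCTG is found on the top strand at positions 9–16.
Taking the reverse complement of GCCGCCAGGA gives TCCTGGCGGC, found at positions 47–56 on the template; the primer anneals here to the top strand with its 3' end pointing upstream.
Product length = (reverse-primer end) − (forward-primer start) + 1 = 56 − 9 + 1 = 48 bp.

48 bp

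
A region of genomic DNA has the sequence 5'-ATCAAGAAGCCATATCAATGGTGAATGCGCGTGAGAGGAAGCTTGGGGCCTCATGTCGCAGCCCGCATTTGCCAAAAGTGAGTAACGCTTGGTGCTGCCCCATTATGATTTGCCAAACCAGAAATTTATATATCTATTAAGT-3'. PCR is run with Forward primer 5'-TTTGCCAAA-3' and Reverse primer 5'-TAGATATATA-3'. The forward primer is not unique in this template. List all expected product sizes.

The forward primer TTTGCCAAA matches the top strand at positions 68–76, 109–117.
The reverse primer's reverse complement is TATATATCTA, matching at positions 127–136.
Each forward site pairs with the reverse site to give a product ending at position 136: sizes 69, 28 bp.

69 bp, 28 bp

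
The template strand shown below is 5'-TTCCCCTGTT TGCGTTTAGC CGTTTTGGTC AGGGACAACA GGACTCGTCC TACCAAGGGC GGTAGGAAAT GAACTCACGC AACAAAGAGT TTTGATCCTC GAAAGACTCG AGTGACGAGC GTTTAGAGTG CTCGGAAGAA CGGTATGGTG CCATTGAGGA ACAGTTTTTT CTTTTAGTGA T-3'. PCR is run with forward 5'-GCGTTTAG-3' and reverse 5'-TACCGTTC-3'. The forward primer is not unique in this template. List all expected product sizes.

The forward primer GCGTTTAG matches the top strand at positions 12–19, 119–126.
The reverse primer's reverse complement is GAACGGTA, matching at positions 138–145.
Each forward site pairs with the reverse site to give a product ending at position 145: sizes 134, 27 bp.

134 bp, 27 bp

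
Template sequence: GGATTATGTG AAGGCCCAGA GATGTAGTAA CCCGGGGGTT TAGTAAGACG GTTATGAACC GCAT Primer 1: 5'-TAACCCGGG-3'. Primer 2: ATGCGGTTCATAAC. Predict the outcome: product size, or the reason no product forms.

Primer 1 (TAACCCGGG) matches the top strand at positions 28–36; it acts as a forward primer.
Primer 2's reverse complement is GTTATGAACCGCAT, matching the top strand at positions 51–64; it acts as a reverse primer.
The 3' ends face each other across positions 28–64, giving a 37 bp product.

Yes — a 37 bp product.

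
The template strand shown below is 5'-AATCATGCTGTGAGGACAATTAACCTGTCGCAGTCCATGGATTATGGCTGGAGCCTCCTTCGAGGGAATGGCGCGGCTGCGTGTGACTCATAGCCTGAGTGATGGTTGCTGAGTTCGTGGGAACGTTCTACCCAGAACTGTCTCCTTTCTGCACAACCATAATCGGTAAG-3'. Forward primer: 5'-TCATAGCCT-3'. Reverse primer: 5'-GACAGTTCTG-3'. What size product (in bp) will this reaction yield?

55 bp

Scanning the template, TCATAGCCT occurs at positions 88–96; this primer anneals to the bottom strand there with its 3' end pointing downstream.
Reverse complement of the reverse primer: CAGAACTGTC. This occurs on the top strand at positions 133–142.
Product length = (reverse-primer end) − (forward-primer start) + 1 = 142 − 88 + 1 = 55 bp.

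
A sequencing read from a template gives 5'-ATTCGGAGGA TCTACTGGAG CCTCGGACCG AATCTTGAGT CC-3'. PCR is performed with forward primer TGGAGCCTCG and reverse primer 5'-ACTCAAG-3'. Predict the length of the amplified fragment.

25 bp

Forward primer TGGAGCCTCG is found on the top strand at positions 16–25.
Reverse complement of the reverse primer: CTTGAGT. This occurs on the top strand at positions 34–40.
Amplicon spans positions 16–40: 25 bp.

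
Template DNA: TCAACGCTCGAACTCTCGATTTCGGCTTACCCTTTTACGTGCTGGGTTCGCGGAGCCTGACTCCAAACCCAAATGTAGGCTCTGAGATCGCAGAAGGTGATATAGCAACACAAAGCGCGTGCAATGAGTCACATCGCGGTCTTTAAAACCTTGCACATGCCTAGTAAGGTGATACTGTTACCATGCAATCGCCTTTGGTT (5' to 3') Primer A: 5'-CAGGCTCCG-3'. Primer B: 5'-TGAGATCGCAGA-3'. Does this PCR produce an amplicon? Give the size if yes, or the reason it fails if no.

Primer A (CAGGCTCCG) has reverse complement CGGAGCCTG, which matches the top strand at positions 51–59; primer A anneals to the top strand there with its 3' end pointing upstream toward position 51.
Primer B (TGAGATCGCAGA) matches the top strand directly at positions 83–94; it anneals to the bottom strand with its 3' end pointing downstream toward position 94.
The 3' ends diverge (primer A extends toward position 1, primer B toward position 200), so the primers never converge on a shared product.

No product — the primers' 3' ends point away from each other.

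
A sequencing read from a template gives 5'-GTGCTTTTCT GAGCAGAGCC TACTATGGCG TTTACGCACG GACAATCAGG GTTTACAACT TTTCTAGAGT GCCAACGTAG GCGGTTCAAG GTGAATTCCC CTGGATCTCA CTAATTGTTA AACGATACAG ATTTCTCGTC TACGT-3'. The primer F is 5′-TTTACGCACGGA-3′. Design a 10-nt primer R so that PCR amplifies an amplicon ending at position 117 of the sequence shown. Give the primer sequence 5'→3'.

The forward primer binds at positions 31–42; the product's 3' end on the top strand is position 117.
The reverse primer anneals to the top strand over positions 108–117, i.e. to TCACTAATTG.
Its sequence written 5'→3' is the reverse complement: CAATTAGTGA.

5'-CAATTAGTGA-3'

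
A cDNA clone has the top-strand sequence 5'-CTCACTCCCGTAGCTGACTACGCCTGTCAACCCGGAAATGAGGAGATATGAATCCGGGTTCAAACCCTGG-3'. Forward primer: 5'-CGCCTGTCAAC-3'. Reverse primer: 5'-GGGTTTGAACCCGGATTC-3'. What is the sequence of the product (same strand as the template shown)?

5'-CGCCTGTCAACCCGGAAATGAGGAGATATGAATCCGGGTTCAAACCC-3'

The forward primer matches the template at positions 21–31.
Reverse complement of the reverse primer: GAATCCGGGTTCAAACCC. This occurs on the top strand at positions 50–67.
The product is the template from position 21 through 67 (47 bp).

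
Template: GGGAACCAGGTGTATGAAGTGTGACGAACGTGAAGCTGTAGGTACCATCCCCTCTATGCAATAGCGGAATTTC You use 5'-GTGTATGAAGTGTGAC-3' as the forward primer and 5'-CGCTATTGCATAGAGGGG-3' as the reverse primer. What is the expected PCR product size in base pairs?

Scanning the template, GTGTATGAAGTGTGAC occurs at positions 10–25; this primer anneals to the bottom strand there with its 3' end pointing downstream.
Reverse complement of the reverse primer: CCCCTCTATGCAATAGCG. This occurs on the top strand at positions 49–66.
The product runs from position 10 to position 66, so its length is 66 − 10 + 1 = 57 bp.

57 bp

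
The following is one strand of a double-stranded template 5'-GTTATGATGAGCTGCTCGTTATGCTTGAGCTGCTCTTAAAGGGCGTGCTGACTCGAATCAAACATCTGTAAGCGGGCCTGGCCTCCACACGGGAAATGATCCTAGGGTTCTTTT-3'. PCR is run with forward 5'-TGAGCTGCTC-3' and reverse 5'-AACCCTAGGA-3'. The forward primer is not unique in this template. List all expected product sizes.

102 bp, 84 bp

The forward primer TGAGCTGCTC matches the top strand at positions 8–17, 26–35.
The reverse primer's reverse complement is TCCTAGGGTT, matching at positions 100–109.
Each forward site pairs with the reverse site to give a product ending at position 109: sizes 102, 84 bp.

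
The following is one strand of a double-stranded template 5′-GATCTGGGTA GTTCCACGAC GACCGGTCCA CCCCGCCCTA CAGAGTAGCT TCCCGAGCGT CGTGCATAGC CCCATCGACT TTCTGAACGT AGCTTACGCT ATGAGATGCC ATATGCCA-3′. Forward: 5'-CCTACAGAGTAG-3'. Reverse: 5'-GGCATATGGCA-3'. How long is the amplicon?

81 bp

Forward primer CCTACAGAGTAG is found on the top strand at positions 37–48.
Reverse complement of the reverse primer: TGCCATATGCC. This occurs on the top strand at positions 107–117.
The product runs from position 37 to position 117, so its length is 117 − 37 + 1 = 81 bp.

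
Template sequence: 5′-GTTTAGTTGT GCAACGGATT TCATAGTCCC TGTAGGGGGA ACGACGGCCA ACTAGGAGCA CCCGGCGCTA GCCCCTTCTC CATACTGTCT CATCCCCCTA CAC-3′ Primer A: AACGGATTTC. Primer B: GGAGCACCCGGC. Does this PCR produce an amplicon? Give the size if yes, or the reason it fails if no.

No product — both primers anneal to the same strand and extend in the same direction.

Primer A (AACGGATTTC) matches the top strand at positions 13–22 (3' end points downstream).
Primer B (GGAGCACCCGGC) also matches the top strand directly, at positions 55–66 — its reverse complement GCCGGGTGCTCC is not present.
Both primers anneal to the bottom strand with 3' ends pointing the same way, so neither can prime synthesis back toward the other.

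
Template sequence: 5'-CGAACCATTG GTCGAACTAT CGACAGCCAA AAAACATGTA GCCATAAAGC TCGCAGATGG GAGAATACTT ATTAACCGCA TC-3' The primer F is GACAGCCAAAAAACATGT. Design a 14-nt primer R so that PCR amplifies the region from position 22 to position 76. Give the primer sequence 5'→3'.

5'-GTTAATAAGTATTC-3'

The product's 3' end on the top strand is position 76.
The reverse primer anneals to the top strand over positions 63–76, i.e. to GAATACTTATTAAC.
Its sequence written 5'→3' is the reverse complement: GTTAATAAGTATTC.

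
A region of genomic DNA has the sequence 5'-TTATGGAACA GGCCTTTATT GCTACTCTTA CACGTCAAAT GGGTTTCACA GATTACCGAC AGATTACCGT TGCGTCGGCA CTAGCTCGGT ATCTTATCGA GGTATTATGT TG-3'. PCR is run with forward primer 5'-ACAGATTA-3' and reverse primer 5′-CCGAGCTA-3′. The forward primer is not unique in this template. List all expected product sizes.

42 bp, 31 bp

The forward primer ACAGATTA matches the top strand at positions 48–55, 59–66.
The reverse primer's reverse complement is TAGCTCGG, matching at positions 82–89.
Each forward site pairs with the reverse site to give a product ending at position 89: sizes 42, 31 bp.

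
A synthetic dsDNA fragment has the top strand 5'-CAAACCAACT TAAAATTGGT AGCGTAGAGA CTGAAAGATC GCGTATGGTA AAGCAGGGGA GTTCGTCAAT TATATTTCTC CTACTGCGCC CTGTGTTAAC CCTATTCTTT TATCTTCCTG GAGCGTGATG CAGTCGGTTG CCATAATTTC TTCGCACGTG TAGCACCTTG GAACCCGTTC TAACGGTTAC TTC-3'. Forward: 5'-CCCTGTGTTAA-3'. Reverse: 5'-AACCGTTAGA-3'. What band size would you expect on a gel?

Forward primer CCCTGTGTTAA is found on the top strand at positions 89–99.
Taking the reverse complement of AACCGTTAGA gives TCTAACGGTT, found at positions 179–188 on the template; the primer anneals here to the top strand with its 3' end pointing upstream.
Amplicon spans positions 89–188: 100 bp.

100 bp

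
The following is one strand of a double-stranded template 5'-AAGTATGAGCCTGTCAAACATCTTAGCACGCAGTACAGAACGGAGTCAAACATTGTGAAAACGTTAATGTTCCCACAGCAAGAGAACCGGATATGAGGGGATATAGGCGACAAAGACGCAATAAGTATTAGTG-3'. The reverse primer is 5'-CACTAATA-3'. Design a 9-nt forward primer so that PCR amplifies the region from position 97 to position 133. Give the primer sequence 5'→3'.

The reverse primer's reverse complement TATTAGTG matches the template at positions 126–133; the product starts at position 97.
The forward primer is identical to the top strand over positions 97–105: GGGGATATA.

5'-GGGGATATA-3'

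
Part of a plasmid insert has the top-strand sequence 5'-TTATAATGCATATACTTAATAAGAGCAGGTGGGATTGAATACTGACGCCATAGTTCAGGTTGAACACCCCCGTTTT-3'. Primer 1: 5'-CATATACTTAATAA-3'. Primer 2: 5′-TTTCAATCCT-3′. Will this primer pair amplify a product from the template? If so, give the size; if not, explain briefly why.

No product — primer 2 has no binding site in the template.

Primer 2 (TTTCAATCCT) does not match the top strand, and its reverse complement AGGATTGAAA does not match either.
With no annealing site for primer 2, no amplification occurs.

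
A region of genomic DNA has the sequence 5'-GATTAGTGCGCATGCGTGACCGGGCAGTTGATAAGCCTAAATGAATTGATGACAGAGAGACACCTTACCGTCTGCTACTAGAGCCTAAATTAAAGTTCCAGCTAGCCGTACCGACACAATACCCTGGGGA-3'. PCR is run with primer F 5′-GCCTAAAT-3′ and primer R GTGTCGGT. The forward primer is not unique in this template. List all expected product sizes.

83 bp, 35 bp

The forward primer GCCTAAAT matches the top strand at positions 35–42, 83–90.
The reverse primer's reverse complement is ACCGACAC, matching at positions 110–117.
Each forward site pairs with the reverse site to give a product ending at position 117: sizes 83, 35 bp.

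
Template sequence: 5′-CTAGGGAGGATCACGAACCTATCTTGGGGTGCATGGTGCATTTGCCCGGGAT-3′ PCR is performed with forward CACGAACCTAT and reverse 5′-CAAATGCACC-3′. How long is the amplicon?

33 bp

The forward primer matches the template at positions 12–22.
The reverse primer's reverse complement is GGTGCATTTG, which matches the template at positions 35–44.
The product runs from position 12 to position 44, so its length is 44 − 12 + 1 = 33 bp.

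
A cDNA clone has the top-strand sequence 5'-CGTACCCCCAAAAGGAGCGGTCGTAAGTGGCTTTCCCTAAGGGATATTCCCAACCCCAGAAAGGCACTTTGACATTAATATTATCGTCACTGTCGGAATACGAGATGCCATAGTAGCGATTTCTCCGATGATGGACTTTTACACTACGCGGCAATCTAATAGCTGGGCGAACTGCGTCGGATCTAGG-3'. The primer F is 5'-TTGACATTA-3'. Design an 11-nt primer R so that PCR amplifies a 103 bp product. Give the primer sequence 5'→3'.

The forward primer binds at positions 69–77, so a 103 bp product ends at position 69 + 103 − 1 = 171.
The reverse primer anneals to the top strand over positions 161–171, i.e. to AGCTGGGCGAA.
Its sequence written 5'→3' is the reverse complement: TTCGCCCAGCT.

5'-TTCGCCCAGCT-3'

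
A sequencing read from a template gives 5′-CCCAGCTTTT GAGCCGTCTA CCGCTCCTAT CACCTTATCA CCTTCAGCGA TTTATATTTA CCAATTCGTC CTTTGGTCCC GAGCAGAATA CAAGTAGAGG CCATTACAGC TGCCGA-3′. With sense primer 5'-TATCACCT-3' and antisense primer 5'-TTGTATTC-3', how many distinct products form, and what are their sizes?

Two products: 66 bp, 58 bp

The forward primer TATCACCT matches the top strand at positions 28–35, 36–43.
The reverse primer's reverse complement is GAATACAA, matching at positions 86–93.
Each forward site pairs with the reverse site to give a product ending at position 93: sizes 66, 58 bp.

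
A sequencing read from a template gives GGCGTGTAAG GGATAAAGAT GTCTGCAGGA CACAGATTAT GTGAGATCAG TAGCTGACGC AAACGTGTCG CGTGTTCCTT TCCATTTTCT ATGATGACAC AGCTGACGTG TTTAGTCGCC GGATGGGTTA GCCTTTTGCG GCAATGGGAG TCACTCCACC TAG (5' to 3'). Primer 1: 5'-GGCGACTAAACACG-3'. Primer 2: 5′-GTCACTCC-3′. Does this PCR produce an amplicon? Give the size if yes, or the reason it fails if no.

Primer 1 (GGCGACTAAACACG) has reverse complement CGTGTTTAGTCGCC, which matches the top strand at positions 107–120; primer 1 anneals to the top strand there with its 3' end pointing upstream toward position 107.
Primer 2 (GTCACTCC) matches the top strand directly at positions 150–157; it anneals to the bottom strand with its 3' end pointing downstream toward position 157.
The 3' ends diverge (primer 1 extends toward position 1, primer 2 toward position 163), so the primers never converge on a shared product.

No product — the primers' 3' ends point away from each other.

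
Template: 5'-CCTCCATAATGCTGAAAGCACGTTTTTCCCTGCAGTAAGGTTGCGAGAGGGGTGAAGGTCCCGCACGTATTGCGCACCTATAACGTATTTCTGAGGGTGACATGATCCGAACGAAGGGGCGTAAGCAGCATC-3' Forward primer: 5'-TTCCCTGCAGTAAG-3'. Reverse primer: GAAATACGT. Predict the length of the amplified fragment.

66 bp

Scanning the template, TTCCCTGCAGTAAG occurs at positions 26–39; this primer anneals to the bottom strand there with its 3' end pointing downstream.
The reverse primer's reverse complement is ACGTATTTC, which matches the template at positions 83–91.
Product length = (reverse-primer end) − (forward-primer start) + 1 = 91 − 26 + 1 = 66 bp.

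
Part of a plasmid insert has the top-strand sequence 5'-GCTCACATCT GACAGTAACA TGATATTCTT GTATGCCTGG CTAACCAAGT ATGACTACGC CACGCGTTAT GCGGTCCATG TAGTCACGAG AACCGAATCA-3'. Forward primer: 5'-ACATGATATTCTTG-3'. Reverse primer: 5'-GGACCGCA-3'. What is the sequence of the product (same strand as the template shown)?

Forward primer ACATGATATTCTTG is found on the top strand at positions 18–31.
The reverse primer's reverse complement is TGCGGTCC, which matches the template at positions 70–77.
The product is the template from position 18 through 77 (60 bp).

5'-ACATGATATTCTTGTATGCCTGGCTAACCAAGTATGACTACGCCACGCGTTATGCGGTCC-3'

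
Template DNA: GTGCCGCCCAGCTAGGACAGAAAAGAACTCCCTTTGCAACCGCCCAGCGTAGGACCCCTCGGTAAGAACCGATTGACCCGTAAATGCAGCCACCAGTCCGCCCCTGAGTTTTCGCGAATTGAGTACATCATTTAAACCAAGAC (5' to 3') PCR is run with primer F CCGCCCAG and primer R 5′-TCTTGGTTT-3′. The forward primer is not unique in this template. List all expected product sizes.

139 bp, 103 bp

The forward primer CCGCCCAG matches the top strand at positions 4–11, 40–47.
The reverse primer's reverse complement is AAACCAAGA, matching at positions 134–142.
Each forward site pairs with the reverse site to give a product ending at position 142: sizes 139, 103 bp.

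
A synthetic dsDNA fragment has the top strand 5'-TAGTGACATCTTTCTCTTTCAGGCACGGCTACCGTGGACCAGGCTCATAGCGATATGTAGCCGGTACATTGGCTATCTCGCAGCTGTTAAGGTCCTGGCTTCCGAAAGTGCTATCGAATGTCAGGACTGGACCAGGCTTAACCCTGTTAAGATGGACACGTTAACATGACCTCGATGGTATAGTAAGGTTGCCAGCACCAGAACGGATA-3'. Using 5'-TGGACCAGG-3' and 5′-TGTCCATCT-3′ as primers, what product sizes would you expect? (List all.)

The forward primer TGGACCAGG matches the top strand at positions 35–43, 128–136.
The reverse primer's reverse complement is AGATGGACA, matching at positions 150–158.
Each forward site pairs with the reverse site to give a product ending at position 158: sizes 124, 31 bp.

124 bp, 31 bp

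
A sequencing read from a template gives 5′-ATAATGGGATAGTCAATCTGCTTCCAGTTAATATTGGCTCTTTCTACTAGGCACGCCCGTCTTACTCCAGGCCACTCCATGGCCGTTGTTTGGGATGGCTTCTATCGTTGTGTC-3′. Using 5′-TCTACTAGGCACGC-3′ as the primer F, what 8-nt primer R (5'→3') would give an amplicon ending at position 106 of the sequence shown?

5'-GATAGAAG-3'

The forward primer binds at positions 43–56; the product's 3' end on the top strand is position 106.
The reverse primer anneals to the top strand over positions 99–106, i.e. to CTTCTATC.
Its sequence written 5'→3' is the reverse complement: GATAGAAG.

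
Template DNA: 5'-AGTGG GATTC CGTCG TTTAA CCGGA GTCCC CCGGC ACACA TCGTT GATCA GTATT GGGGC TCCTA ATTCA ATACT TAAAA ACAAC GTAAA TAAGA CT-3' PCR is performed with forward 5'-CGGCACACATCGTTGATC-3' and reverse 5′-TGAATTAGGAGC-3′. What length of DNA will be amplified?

Scanning the template, CGGCACACATCGTTGATC occurs at positions 32–49; this primer anneals to the bottom strand there with its 3' end pointing downstream.
The reverse primer's reverse complement is GCTCCTAATTCA, which matches the template at positions 59–70.
Product length = (reverse-primer end) − (forward-primer start) + 1 = 70 − 32 + 1 = 39 bp.

39 bp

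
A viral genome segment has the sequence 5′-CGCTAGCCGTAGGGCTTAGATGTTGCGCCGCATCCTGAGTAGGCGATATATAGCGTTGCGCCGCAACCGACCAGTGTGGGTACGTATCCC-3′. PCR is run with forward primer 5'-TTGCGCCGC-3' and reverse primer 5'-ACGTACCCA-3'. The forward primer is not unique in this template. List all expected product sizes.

63 bp, 30 bp

The forward primer TTGCGCCGC matches the top strand at positions 23–31, 56–64.
The reverse primer's reverse complement is TGGGTACGT, matching at positions 77–85.
Each forward site pairs with the reverse site to give a product ending at position 85: sizes 63, 30 bp.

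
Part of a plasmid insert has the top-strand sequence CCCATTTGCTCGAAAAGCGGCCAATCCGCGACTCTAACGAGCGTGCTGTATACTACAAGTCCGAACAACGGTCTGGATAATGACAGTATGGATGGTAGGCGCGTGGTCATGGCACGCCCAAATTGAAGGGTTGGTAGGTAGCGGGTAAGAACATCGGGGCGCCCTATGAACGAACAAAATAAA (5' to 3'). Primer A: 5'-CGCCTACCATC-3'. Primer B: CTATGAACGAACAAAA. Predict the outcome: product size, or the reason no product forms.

No product — the primers' 3' ends point away from each other.

Primer A (CGCCTACCATC) has reverse complement GATGGTAGGCG, which matches the top strand at positions 91–101; primer A anneals to the top strand there with its 3' end pointing upstream toward position 91.
Primer B (CTATGAACGAACAAAA) matches the top strand directly at positions 164–179; it anneals to the bottom strand with its 3' end pointing downstream toward position 179.
The 3' ends diverge (primer A extends toward position 1, primer B toward position 183), so the primers never converge on a shared product.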